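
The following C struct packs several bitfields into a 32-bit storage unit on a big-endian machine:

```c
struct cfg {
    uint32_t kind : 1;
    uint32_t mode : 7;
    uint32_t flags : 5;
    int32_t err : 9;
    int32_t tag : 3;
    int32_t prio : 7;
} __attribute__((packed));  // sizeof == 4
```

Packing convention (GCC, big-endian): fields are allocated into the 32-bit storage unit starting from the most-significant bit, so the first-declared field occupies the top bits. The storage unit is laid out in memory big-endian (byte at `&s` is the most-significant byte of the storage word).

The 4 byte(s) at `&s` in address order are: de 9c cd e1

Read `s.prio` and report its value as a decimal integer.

-31

[0]=0xde [1]=0x9c [2]=0xcd [3]=0xe1 (big-endian) → word 0xde9ccde1
kind [31+:1] = (word>>31) & 0x1 = 1
mode [24+:7] = (word>>24) & 0x7f = 94
flags [19+:5] = (word>>19) & 0x1f = 19
err [10+:9] = (word>>10) & 0x1ff = 307
tag [7+:3] = (word>>7) & 0x7 = 3
prio [0+:7] = (word>>0) & 0x7f = 97  ←
prio signed 7b, MSB=1: 97 - 128 = -31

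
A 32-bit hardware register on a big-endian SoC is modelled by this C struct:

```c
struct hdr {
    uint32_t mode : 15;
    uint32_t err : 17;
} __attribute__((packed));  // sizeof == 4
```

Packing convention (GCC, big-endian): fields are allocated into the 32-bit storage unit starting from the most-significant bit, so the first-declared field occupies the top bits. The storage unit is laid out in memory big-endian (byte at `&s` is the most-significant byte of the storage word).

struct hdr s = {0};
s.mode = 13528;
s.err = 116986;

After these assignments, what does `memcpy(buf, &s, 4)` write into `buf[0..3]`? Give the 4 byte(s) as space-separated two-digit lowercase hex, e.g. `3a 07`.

69 b1 c8 fa

mode:15 = 13528 → 0x34d8 << 17 → word 0x69b00000
err:17 = 116986 → 0x1c8fa << 0 → word 0x69b1c8fa
word = 0x69b1c8fa → big-endian bytes:
  [0]=0x69  [1]=0xb1  [2]=0xc8  [3]=0xfa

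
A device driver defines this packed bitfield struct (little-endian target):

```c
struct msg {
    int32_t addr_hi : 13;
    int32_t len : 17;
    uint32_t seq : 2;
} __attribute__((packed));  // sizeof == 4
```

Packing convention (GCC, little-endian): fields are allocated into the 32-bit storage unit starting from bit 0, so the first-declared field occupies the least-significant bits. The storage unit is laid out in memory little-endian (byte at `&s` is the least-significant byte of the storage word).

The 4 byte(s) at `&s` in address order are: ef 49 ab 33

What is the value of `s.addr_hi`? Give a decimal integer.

2543

[0]=0xef [1]=0x49 [2]=0xab [3]=0x33 (little-endian) → word 0x33ab49ef
addr_hi [0+:13] = (word>>0) & 0x1fff = 2543  ←
len [13+:17] = (word>>13) & 0x1ffff = 105818
seq [30+:2] = (word>>30) & 0x3 = 0
addr_hi signed 13b, MSB=0: value = 2543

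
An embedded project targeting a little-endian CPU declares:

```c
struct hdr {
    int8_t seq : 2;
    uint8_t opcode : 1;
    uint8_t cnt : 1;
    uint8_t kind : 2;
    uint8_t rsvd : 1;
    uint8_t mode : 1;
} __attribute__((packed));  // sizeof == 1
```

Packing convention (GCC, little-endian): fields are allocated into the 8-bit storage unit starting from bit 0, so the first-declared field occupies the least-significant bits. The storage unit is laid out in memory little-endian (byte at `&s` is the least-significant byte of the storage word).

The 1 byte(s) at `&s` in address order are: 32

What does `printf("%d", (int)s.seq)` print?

-2

[0]=0x32 (little-endian) → word 0x32
seq [0+:2] = (word>>0) & 0x3 = 2  ←
opcode [2+:1] = (word>>2) & 0x1 = 0
cnt [3+:1] = (word>>3) & 0x1 = 0
kind [4+:2] = (word>>4) & 0x3 = 3
rsvd [6+:1] = (word>>6) & 0x1 = 0
mode [7+:1] = (word>>7) & 0x1 = 0
seq signed 2b, MSB=1: 2 - 4 = -2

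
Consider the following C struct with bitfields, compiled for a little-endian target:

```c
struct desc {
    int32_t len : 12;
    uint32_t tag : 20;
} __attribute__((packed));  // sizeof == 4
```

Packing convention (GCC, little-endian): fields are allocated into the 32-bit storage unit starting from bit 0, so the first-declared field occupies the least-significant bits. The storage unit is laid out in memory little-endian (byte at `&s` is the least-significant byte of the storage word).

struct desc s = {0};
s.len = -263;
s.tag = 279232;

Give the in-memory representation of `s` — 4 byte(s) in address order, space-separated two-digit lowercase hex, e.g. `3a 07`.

f9 0e 2c 44

len (12b) val=-263 bits=0xef9 at bit 0: 0x00000ef9
tag (20b) val=279232 bits=0x442c0 at bit 12: 0x442c0ef9
word = 0x442c0ef9 → little-endian bytes:
  [0]=0xf9  [1]=0x0e  [2]=0x2c  [3]=0x44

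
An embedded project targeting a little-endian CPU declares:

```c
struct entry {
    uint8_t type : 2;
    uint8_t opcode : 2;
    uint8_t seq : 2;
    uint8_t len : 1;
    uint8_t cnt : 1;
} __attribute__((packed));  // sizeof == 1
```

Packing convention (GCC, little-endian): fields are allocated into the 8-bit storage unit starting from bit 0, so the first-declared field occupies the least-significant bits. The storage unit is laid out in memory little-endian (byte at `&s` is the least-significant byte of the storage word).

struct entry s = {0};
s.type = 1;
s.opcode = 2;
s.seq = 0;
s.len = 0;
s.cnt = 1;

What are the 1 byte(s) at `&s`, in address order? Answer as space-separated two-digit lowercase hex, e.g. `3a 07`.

89

type:2 = 1 → 0x1 << 0 → word 0x01
opcode:2 = 2 → 0x2 << 2 → word 0x09
seq:2 = 0 → 0x0 << 4 → word 0x09
len:1 = 0 → 0x0 << 6 → word 0x09
cnt:1 = 1 → 0x1 << 7 → word 0x89
word = 0x89 → little-endian bytes:
  [0]=0x89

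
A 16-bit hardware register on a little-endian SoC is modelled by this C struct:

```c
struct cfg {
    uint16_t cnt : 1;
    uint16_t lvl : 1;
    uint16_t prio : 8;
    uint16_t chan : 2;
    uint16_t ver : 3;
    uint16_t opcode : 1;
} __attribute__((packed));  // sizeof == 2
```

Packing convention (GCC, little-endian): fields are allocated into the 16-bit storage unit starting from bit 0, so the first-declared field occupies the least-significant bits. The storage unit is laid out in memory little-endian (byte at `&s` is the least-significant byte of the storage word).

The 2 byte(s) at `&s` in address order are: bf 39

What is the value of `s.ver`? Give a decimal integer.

3

[0]=0xbf [1]=0x39 (little-endian) → word 0x39bf
cnt:1 @ bit 0 → (0x39bf>>0)&0x1 = 0x1
lvl:1 @ bit 1 → (0x39bf>>1)&0x1 = 0x1
prio:8 @ bit 2 → (0x39bf>>2)&0xff = 0x6f
chan:2 @ bit 10 → (0x39bf>>10)&0x3 = 0x2
ver:3 @ bit 12 → (0x39bf>>12)&0x7 = 0x3  ←
opcode:1 @ bit 15 → (0x39bf>>15)&0x1 = 0x0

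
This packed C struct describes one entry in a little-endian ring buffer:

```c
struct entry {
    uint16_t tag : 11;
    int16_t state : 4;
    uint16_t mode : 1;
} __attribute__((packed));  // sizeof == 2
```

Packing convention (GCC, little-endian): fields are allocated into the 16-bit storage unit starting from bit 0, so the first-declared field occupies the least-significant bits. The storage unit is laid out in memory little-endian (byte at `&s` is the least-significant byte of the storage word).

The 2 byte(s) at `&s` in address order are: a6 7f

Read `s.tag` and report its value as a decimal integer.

[0]=0xa6 [1]=0x7f (little-endian) → word 0x7fa6
tag:11 @ bit 0 → (0x7fa6>>0)&0x7ff = 0x7a6  ←
state:4 @ bit 11 → (0x7fa6>>11)&0xf = 0xf
mode:1 @ bit 15 → (0x7fa6>>15)&0x1 = 0x0

1958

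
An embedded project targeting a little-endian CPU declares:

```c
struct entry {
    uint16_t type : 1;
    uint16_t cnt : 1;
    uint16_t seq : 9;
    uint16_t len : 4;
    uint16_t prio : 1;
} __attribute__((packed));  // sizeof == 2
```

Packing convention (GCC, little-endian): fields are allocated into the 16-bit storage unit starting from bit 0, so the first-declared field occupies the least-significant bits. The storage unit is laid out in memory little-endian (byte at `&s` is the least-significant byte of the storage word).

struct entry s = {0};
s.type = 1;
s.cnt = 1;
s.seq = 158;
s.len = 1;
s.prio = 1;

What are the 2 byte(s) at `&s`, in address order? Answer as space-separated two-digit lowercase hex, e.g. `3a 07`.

[0+:1] type=1 & 0x1 = 0x1; word=0x0001
[1+:1] cnt=1 & 0x1 = 0x1; word=0x0003
[2+:9] seq=158 & 0x1ff = 0x9e; word=0x027b
[11+:4] len=1 & 0xf = 0x1; word=0x0a7b
[15+:1] prio=1 & 0x1 = 0x1; word=0x8a7b
word = 0x8a7b → little-endian bytes:
  [0]=0x7b  [1]=0x8a

7b 8a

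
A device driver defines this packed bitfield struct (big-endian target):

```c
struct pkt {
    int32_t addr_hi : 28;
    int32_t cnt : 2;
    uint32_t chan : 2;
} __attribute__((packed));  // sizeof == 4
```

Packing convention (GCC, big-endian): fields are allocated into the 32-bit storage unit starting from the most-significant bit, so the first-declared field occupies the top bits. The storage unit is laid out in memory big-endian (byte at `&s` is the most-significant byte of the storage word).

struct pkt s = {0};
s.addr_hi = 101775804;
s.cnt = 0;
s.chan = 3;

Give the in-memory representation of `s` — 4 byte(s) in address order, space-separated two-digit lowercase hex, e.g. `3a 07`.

61 0f 9b c3

addr_hi (28b) val=101775804 bits=0x610f9bc at bit 4: 0x610f9bc0
cnt (2b) val=0 bits=0x0 at bit 2: 0x610f9bc0
chan (2b) val=3 bits=0x3 at bit 0: 0x610f9bc3
word = 0x610f9bc3 → big-endian bytes:
  [0]=0x61  [1]=0x0f  [2]=0x9b  [3]=0xc3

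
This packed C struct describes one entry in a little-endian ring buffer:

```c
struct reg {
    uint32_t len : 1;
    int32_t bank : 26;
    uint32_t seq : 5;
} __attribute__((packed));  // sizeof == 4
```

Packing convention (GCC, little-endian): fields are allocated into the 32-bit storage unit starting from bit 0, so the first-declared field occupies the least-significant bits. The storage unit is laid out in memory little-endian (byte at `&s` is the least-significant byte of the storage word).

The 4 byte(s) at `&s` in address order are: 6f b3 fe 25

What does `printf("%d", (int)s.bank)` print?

[0]=0x6f [1]=0xb3 [2]=0xfe [3]=0x25 (little-endian) → word 0x25feb36f
len:1 @ bit 0 → (0x25feb36f>>0)&0x1 = 0x1
bank:26 @ bit 1 → (0x25feb36f>>1)&0x3ffffff = 0x2ff59b7  ←
seq:5 @ bit 27 → (0x25feb36f>>27)&0x1f = 0x4
bank signed 26b, MSB=1: 50289079 - 67108864 = -16819785

-16819785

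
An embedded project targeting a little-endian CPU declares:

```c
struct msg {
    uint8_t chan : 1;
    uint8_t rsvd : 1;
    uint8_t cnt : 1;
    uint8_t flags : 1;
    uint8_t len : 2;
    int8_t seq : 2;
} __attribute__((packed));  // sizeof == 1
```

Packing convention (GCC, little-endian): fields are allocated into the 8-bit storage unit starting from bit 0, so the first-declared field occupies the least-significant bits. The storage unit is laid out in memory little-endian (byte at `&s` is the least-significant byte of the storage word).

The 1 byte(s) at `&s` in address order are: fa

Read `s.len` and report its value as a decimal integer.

[0]=0xfa (little-endian) → word 0xfa
chan:1 @ bit 0 → (0xfa>>0)&0x1 = 0x0
rsvd:1 @ bit 1 → (0xfa>>1)&0x1 = 0x1
cnt:1 @ bit 2 → (0xfa>>2)&0x1 = 0x0
flags:1 @ bit 3 → (0xfa>>3)&0x1 = 0x1
len:2 @ bit 4 → (0xfa>>4)&0x3 = 0x3  ←
seq:2 @ bit 6 → (0xfa>>6)&0x3 = 0x3

3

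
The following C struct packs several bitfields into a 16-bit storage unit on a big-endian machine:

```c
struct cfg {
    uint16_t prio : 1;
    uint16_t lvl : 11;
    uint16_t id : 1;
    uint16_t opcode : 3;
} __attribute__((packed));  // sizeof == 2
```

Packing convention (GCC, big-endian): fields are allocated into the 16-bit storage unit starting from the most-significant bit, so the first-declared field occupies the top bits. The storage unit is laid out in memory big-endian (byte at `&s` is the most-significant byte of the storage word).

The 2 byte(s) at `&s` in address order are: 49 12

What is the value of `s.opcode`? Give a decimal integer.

2

[0]=0x49 [1]=0x12 (big-endian) → word 0x4912
prio:1 @ bit 15 → (0x4912>>15)&0x1 = 0x0
lvl:11 @ bit 4 → (0x4912>>4)&0x7ff = 0x491
id:1 @ bit 3 → (0x4912>>3)&0x1 = 0x0
opcode:3 @ bit 0 → (0x4912>>0)&0x7 = 0x2  ←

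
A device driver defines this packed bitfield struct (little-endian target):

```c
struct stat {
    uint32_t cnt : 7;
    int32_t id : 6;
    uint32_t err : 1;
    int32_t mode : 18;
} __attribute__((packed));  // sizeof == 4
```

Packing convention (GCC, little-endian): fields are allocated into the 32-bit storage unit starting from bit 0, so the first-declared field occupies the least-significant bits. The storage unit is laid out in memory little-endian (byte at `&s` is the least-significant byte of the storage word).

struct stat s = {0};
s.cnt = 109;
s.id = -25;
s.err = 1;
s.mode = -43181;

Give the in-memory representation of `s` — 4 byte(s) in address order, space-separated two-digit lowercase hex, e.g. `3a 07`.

ed f3 d4 d5

cnt:7 = 109 → 0x6d << 0 → word 0x0000006d
id:6 = -25 → 0x27 << 7 → word 0x000013ed
err:1 = 1 → 0x1 << 13 → word 0x000033ed
mode:18 = -43181 → 0x35753 << 14 → word 0xd5d4f3ed
word = 0xd5d4f3ed → little-endian bytes:
  [0]=0xed  [1]=0xf3  [2]=0xd4  [3]=0xd5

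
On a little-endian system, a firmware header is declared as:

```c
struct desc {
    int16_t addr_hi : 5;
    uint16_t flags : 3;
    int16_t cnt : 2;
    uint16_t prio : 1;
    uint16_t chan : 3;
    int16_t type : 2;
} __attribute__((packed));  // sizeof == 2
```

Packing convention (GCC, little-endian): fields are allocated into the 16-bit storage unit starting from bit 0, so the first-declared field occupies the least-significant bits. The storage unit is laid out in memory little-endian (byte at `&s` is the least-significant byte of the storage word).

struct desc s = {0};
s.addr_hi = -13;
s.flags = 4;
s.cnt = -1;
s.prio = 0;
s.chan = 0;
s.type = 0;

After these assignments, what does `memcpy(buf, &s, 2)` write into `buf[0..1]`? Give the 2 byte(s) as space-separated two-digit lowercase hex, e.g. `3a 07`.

93 03

addr_hi:5 = -13 → 0x13 << 0 → word 0x0013
flags:3 = 4 → 0x4 << 5 → word 0x0093
cnt:2 = -1 → 0x3 << 8 → word 0x0393
prio:1 = 0 → 0x0 << 10 → word 0x0393
chan:3 = 0 → 0x0 << 11 → word 0x0393
type:2 = 0 → 0x0 << 14 → word 0x0393
word = 0x0393 → little-endian bytes:
  [0]=0x93  [1]=0x03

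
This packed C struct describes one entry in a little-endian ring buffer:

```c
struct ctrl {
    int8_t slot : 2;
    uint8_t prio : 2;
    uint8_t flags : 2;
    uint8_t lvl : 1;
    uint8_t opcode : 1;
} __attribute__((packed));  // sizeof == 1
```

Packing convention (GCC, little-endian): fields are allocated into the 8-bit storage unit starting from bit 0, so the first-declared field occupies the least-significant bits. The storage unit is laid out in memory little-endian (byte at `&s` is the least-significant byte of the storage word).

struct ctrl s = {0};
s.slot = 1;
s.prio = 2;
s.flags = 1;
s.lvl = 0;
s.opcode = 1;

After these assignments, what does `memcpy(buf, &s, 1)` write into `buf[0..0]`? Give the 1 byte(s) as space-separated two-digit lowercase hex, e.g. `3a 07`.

99

slot:2 = 1 → 0x1 << 0 → word 0x01
prio:2 = 2 → 0x2 << 2 → word 0x09
flags:2 = 1 → 0x1 << 4 → word 0x19
lvl:1 = 0 → 0x0 << 6 → word 0x19
opcode:1 = 1 → 0x1 << 7 → word 0x99
word = 0x99 → little-endian bytes:
  [0]=0x99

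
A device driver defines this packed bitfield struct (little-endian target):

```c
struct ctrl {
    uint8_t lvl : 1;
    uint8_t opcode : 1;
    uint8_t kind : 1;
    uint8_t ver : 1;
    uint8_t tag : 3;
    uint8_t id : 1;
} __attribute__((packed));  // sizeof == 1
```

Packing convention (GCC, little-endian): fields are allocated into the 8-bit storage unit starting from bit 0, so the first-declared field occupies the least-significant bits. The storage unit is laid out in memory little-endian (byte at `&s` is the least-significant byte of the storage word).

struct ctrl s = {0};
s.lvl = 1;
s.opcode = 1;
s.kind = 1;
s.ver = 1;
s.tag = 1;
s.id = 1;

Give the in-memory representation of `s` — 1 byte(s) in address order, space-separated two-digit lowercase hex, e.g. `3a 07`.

9f

lvl:1 = 1 → 0x1 << 0 → word 0x01
opcode:1 = 1 → 0x1 << 1 → word 0x03
kind:1 = 1 → 0x1 << 2 → word 0x07
ver:1 = 1 → 0x1 << 3 → word 0x0f
tag:3 = 1 → 0x1 << 4 → word 0x1f
id:1 = 1 → 0x1 << 7 → word 0x9f
word = 0x9f → little-endian bytes:
  [0]=0x9f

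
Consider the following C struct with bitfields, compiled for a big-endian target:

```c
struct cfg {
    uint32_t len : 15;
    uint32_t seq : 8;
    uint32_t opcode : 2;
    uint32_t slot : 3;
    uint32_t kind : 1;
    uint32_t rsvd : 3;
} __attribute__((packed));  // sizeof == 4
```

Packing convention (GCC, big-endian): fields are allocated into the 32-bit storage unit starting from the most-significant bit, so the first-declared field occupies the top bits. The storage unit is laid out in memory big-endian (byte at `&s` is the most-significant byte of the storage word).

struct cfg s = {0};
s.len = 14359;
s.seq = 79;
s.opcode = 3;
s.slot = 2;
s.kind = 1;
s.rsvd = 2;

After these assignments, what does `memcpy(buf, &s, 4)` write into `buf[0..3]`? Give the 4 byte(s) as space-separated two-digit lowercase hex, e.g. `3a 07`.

70 2e 9f aa

len (15b) val=14359 bits=0x3817 at bit 17: 0x702e0000
seq (8b) val=79 bits=0x4f at bit 9: 0x702e9e00
opcode (2b) val=3 bits=0x3 at bit 7: 0x702e9f80
slot (3b) val=2 bits=0x2 at bit 4: 0x702e9fa0
kind (1b) val=1 bits=0x1 at bit 3: 0x702e9fa8
rsvd (3b) val=2 bits=0x2 at bit 0: 0x702e9faa
word = 0x702e9faa → big-endian bytes:
  [0]=0x70  [1]=0x2e  [2]=0x9f  [3]=0xaa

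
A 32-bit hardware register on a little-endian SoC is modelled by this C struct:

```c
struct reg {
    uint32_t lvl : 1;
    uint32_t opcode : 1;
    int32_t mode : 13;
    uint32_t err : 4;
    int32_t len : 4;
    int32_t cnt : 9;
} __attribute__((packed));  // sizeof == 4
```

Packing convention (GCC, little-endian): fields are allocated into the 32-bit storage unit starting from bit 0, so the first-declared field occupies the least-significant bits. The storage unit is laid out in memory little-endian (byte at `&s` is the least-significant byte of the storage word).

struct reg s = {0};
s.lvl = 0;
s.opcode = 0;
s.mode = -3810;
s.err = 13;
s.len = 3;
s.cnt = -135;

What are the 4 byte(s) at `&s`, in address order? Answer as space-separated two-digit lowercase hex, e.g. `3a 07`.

78 c4 9e bc

lvl:1 = 0 → 0x0 << 0 → word 0x00000000
opcode:1 = 0 → 0x0 << 1 → word 0x00000000
mode:13 = -3810 → 0x111e << 2 → word 0x00004478
err:4 = 13 → 0xd << 15 → word 0x0006c478
len:4 = 3 → 0x3 << 19 → word 0x001ec478
cnt:9 = -135 → 0x179 << 23 → word 0xbc9ec478
word = 0xbc9ec478 → little-endian bytes:
  [0]=0x78  [1]=0xc4  [2]=0x9e  [3]=0xbc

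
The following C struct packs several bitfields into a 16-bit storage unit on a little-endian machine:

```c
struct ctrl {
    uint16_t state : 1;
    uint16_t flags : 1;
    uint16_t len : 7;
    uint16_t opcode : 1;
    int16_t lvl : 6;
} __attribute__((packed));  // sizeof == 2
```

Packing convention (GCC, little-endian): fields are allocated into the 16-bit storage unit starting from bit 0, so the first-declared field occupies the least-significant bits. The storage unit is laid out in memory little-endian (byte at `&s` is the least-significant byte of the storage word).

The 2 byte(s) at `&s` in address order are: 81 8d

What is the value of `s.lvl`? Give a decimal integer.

-29

[0]=0x81 [1]=0x8d (little-endian) → word 0x8d81
state:1 @ bit 0 → (0x8d81>>0)&0x1 = 0x1
flags:1 @ bit 1 → (0x8d81>>1)&0x1 = 0x0
len:7 @ bit 2 → (0x8d81>>2)&0x7f = 0x60
opcode:1 @ bit 9 → (0x8d81>>9)&0x1 = 0x0
lvl:6 @ bit 10 → (0x8d81>>10)&0x3f = 0x23  ←
lvl signed 6b, MSB=1: 35 - 64 = -29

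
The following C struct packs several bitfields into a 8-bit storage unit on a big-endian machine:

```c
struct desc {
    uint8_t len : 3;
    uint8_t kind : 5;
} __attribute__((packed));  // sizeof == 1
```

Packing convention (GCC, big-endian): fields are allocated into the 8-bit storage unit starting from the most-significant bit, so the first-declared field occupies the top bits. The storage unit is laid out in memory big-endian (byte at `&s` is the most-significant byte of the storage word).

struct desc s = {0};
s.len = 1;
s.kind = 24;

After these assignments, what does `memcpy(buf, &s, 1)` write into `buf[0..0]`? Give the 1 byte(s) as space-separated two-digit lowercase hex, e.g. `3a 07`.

38

[5+:3] len=1 & 0x7 = 0x1; word=0x20
[0+:5] kind=24 & 0x1f = 0x18; word=0x38
word = 0x38 → big-endian bytes:
  [0]=0x38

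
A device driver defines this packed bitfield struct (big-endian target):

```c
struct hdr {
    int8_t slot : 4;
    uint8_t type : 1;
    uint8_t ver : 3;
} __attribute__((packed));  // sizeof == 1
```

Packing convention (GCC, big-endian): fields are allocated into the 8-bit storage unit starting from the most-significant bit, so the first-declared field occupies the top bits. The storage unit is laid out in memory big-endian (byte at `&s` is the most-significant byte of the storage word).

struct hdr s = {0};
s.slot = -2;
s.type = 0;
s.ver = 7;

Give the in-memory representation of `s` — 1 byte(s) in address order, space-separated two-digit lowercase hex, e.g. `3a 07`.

slot:4 = -2 → 0xe << 4 → word 0xe0
type:1 = 0 → 0x0 << 3 → word 0xe0
ver:3 = 7 → 0x7 << 0 → word 0xe7
word = 0xe7 → big-endian bytes:
  [0]=0xe7

e7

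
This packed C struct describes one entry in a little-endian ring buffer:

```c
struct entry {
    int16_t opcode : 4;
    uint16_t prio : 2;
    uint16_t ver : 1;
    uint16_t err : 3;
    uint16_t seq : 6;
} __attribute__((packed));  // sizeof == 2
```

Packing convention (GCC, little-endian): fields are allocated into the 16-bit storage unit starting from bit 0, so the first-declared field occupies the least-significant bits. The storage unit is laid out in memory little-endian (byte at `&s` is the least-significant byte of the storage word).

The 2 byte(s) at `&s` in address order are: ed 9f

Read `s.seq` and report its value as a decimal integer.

[0]=0xed [1]=0x9f (little-endian) → word 0x9fed
opcode [0+:4] = (word>>0) & 0xf = 13
prio [4+:2] = (word>>4) & 0x3 = 2
ver [6+:1] = (word>>6) & 0x1 = 1
err [7+:3] = (word>>7) & 0x7 = 7
seq [10+:6] = (word>>10) & 0x3f = 39  ←

39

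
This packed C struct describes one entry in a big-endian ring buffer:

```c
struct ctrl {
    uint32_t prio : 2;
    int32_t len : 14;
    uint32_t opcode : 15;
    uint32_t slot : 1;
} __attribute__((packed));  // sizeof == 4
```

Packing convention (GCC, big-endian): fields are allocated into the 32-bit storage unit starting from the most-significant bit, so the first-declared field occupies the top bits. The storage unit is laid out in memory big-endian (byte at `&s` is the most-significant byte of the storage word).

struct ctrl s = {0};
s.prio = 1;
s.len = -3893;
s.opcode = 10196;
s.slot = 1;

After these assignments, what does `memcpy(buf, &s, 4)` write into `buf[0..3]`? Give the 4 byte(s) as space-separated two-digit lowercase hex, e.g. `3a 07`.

70 cb 4f a9

prio:2 = 1 → 0x1 << 30 → word 0x40000000
len:14 = -3893 → 0x30cb << 16 → word 0x70cb0000
opcode:15 = 10196 → 0x27d4 << 1 → word 0x70cb4fa8
slot:1 = 1 → 0x1 << 0 → word 0x70cb4fa9
word = 0x70cb4fa9 → big-endian bytes:
  [0]=0x70  [1]=0xcb  [2]=0x4f  [3]=0xa9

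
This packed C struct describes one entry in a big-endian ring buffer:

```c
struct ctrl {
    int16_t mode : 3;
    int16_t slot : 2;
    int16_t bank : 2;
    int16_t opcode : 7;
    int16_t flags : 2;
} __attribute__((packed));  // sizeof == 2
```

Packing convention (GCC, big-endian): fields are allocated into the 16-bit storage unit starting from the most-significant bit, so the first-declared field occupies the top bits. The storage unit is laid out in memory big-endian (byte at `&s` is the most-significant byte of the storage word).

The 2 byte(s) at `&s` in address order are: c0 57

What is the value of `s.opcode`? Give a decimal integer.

[0]=0xc0 [1]=0x57 (big-endian) → word 0xc057
mode:3 @ bit 13 → (0xc057>>13)&0x7 = 0x6
slot:2 @ bit 11 → (0xc057>>11)&0x3 = 0x0
bank:2 @ bit 9 → (0xc057>>9)&0x3 = 0x0
opcode:7 @ bit 2 → (0xc057>>2)&0x7f = 0x15  ←
flags:2 @ bit 0 → (0xc057>>0)&0x3 = 0x3
opcode signed 7b, MSB=0: value = 21

21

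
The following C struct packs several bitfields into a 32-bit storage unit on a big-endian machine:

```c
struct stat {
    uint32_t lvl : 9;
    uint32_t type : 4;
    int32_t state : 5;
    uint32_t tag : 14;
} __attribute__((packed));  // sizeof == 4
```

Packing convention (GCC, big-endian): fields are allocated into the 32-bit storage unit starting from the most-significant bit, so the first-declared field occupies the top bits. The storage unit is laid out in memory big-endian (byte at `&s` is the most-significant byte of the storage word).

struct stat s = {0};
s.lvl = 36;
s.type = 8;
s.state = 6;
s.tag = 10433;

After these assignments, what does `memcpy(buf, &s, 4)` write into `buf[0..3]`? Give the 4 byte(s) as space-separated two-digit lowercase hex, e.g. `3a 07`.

lvl:9 = 36 → 0x24 << 23 → word 0x12000000
type:4 = 8 → 0x8 << 19 → word 0x12400000
state:5 = 6 → 0x6 << 14 → word 0x12418000
tag:14 = 10433 → 0x28c1 << 0 → word 0x1241a8c1
word = 0x1241a8c1 → big-endian bytes:
  [0]=0x12  [1]=0x41  [2]=0xa8  [3]=0xc1

12 41 a8 c1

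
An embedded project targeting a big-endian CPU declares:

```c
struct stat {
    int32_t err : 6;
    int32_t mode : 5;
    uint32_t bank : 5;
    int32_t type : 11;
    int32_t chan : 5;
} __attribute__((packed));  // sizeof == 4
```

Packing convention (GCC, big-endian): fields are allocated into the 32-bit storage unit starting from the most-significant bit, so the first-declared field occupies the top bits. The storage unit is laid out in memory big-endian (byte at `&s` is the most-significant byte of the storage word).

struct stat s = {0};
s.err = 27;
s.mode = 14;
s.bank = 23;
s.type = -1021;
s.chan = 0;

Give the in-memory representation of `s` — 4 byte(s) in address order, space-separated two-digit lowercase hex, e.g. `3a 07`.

[26+:6] err=27 & 0x3f = 0x1b; word=0x6c000000
[21+:5] mode=14 & 0x1f = 0xe; word=0x6dc00000
[16+:5] bank=23 & 0x1f = 0x17; word=0x6dd70000
[5+:11] type=-1021 & 0x7ff = 0x403; word=0x6dd78060
[0+:5] chan=0 & 0x1f = 0x0; word=0x6dd78060
word = 0x6dd78060 → big-endian bytes:
  [0]=0x6d  [1]=0xd7  [2]=0x80  [3]=0x60

6d d7 80 60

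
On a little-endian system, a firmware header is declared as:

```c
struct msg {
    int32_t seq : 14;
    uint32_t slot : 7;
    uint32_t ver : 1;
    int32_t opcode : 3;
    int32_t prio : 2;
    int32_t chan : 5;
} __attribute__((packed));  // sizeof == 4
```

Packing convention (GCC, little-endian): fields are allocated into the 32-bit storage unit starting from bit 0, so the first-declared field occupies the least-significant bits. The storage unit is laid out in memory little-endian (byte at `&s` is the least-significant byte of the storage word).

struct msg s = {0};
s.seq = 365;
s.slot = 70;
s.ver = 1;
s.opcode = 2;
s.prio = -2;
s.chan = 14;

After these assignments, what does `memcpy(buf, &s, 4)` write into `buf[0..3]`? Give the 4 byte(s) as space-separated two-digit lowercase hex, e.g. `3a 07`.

6d 81 b1 74

seq (14b) val=365 bits=0x16d at bit 0: 0x0000016d
slot (7b) val=70 bits=0x46 at bit 14: 0x0011816d
ver (1b) val=1 bits=0x1 at bit 21: 0x0031816d
opcode (3b) val=2 bits=0x2 at bit 22: 0x00b1816d
prio (2b) val=-2 bits=0x2 at bit 25: 0x04b1816d
chan (5b) val=14 bits=0xe at bit 27: 0x74b1816d
word = 0x74b1816d → little-endian bytes:
  [0]=0x6d  [1]=0x81  [2]=0xb1  [3]=0x74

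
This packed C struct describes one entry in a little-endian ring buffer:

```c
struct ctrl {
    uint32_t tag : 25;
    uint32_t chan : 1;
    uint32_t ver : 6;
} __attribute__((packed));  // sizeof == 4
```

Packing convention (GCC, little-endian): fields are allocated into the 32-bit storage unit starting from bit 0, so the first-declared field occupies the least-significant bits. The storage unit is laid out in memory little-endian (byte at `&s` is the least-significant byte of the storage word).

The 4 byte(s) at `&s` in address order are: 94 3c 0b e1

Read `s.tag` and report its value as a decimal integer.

17513620

[0]=0x94 [1]=0x3c [2]=0x0b [3]=0xe1 (little-endian) → word 0xe10b3c94
tag [0+:25] = (word>>0) & 0x1ffffff = 17513620  ←
chan [25+:1] = (word>>25) & 0x1 = 0
ver [26+:6] = (word>>26) & 0x3f = 56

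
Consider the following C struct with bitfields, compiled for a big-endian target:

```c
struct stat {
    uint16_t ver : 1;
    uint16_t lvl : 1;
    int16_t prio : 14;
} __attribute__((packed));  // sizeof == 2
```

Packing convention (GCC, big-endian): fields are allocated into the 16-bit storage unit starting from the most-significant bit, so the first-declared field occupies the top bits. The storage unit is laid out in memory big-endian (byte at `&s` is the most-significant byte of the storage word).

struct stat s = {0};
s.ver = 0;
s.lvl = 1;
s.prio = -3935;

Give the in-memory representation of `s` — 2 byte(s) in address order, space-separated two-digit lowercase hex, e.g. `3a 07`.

[15+:1] ver=0 & 0x1 = 0x0; word=0x0000
[14+:1] lvl=1 & 0x1 = 0x1; word=0x4000
[0+:14] prio=-3935 & 0x3fff = 0x30a1; word=0x70a1
word = 0x70a1 → big-endian bytes:
  [0]=0x70  [1]=0xa1

70 a1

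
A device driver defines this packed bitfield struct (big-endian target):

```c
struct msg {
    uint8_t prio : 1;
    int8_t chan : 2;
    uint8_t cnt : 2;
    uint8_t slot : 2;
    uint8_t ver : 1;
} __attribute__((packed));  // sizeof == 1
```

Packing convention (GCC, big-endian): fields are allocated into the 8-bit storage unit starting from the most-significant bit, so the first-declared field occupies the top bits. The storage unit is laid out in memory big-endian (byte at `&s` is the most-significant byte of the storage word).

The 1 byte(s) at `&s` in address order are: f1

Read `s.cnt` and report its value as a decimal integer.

[0]=0xf1 (big-endian) → word 0xf1
prio:1 @ bit 7 → (0xf1>>7)&0x1 = 0x1
chan:2 @ bit 5 → (0xf1>>5)&0x3 = 0x3
cnt:2 @ bit 3 → (0xf1>>3)&0x3 = 0x2  ←
slot:2 @ bit 1 → (0xf1>>1)&0x3 = 0x0
ver:1 @ bit 0 → (0xf1>>0)&0x1 = 0x1

2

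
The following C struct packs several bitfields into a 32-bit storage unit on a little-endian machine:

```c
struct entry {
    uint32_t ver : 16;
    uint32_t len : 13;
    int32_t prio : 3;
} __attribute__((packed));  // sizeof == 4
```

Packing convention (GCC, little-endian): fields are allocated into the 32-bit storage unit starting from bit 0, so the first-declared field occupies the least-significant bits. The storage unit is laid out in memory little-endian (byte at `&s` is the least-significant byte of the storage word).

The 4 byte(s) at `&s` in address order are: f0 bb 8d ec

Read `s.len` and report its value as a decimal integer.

3213

[0]=0xf0 [1]=0xbb [2]=0x8d [3]=0xec (little-endian) → word 0xec8dbbf0
ver [0+:16] = (word>>0) & 0xffff = 48112
len [16+:13] = (word>>16) & 0x1fff = 3213  ←
prio [29+:3] = (word>>29) & 0x7 = 7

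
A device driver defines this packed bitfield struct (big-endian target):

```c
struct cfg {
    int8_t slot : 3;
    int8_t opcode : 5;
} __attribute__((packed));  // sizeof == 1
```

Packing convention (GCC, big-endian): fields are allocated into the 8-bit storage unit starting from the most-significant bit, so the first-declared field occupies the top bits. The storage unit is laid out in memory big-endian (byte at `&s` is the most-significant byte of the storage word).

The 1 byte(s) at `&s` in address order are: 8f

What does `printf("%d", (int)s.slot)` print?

-4

[0]=0x8f (big-endian) → word 0x8f
slot:3 @ bit 5 → (0x8f>>5)&0x7 = 0x4  ←
opcode:5 @ bit 0 → (0x8f>>0)&0x1f = 0xf
slot signed 3b, MSB=1: 4 - 8 = -4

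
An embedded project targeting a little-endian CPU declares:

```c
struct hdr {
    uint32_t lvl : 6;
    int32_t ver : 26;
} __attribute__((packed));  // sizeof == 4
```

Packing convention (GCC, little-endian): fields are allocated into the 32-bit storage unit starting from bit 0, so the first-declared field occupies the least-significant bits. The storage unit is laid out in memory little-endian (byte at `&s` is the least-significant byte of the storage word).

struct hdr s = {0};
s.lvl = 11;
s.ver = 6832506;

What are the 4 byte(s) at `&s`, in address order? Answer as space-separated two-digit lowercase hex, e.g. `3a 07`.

8b 5e 10 1a

lvl:6 = 11 → 0xb << 0 → word 0x0000000b
ver:26 = 6832506 → 0x68417a << 6 → word 0x1a105e8b
word = 0x1a105e8b → little-endian bytes:
  [0]=0x8b  [1]=0x5e  [2]=0x10  [3]=0x1a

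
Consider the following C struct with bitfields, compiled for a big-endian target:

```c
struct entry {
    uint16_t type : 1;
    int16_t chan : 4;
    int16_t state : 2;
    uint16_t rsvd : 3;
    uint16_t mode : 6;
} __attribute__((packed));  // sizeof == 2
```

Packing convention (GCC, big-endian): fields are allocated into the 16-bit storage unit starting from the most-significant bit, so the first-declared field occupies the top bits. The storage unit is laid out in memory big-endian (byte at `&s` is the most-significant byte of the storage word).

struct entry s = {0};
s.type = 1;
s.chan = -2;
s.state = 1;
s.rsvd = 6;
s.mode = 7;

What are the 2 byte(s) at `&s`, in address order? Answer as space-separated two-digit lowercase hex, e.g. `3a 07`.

type:1 = 1 → 0x1 << 15 → word 0x8000
chan:4 = -2 → 0xe << 11 → word 0xf000
state:2 = 1 → 0x1 << 9 → word 0xf200
rsvd:3 = 6 → 0x6 << 6 → word 0xf380
mode:6 = 7 → 0x7 << 0 → word 0xf387
word = 0xf387 → big-endian bytes:
  [0]=0xf3  [1]=0x87

f3 87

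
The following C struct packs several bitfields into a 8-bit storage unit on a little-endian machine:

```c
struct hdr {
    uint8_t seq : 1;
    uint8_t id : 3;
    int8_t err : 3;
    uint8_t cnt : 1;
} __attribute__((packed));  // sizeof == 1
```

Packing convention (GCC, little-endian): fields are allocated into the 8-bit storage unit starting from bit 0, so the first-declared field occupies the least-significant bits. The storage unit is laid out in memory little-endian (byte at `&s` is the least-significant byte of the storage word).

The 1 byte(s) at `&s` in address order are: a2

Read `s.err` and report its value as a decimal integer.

[0]=0xa2 (little-endian) → word 0xa2
seq [0+:1] = (word>>0) & 0x1 = 0
id [1+:3] = (word>>1) & 0x7 = 1
err [4+:3] = (word>>4) & 0x7 = 2  ←
cnt [7+:1] = (word>>7) & 0x1 = 1
err signed 3b, MSB=0: value = 2

2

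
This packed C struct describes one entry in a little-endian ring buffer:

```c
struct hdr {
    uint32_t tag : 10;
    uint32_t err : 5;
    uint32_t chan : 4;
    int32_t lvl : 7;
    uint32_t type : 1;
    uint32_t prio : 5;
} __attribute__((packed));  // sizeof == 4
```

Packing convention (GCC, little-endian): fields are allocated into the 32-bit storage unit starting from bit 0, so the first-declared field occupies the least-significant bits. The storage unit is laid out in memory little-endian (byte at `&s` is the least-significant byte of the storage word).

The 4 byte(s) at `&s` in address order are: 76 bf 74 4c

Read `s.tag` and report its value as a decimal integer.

[0]=0x76 [1]=0xbf [2]=0x74 [3]=0x4c (little-endian) → word 0x4c74bf76
tag:10 @ bit 0 → (0x4c74bf76>>0)&0x3ff = 0x376  ←
err:5 @ bit 10 → (0x4c74bf76>>10)&0x1f = 0xf
chan:4 @ bit 15 → (0x4c74bf76>>15)&0xf = 0x9
lvl:7 @ bit 19 → (0x4c74bf76>>19)&0x7f = 0xe
type:1 @ bit 26 → (0x4c74bf76>>26)&0x1 = 0x1
prio:5 @ bit 27 → (0x4c74bf76>>27)&0x1f = 0x9

886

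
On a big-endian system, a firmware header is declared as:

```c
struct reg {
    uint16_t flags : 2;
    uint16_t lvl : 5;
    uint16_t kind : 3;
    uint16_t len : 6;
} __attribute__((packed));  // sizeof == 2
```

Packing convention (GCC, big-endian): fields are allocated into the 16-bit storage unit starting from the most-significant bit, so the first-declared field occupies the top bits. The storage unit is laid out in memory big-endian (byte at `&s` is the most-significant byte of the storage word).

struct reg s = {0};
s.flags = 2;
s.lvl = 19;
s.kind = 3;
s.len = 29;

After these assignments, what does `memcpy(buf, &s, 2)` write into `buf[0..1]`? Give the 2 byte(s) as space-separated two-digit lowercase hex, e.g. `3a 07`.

a6 dd

flags:2 = 2 → 0x2 << 14 → word 0x8000
lvl:5 = 19 → 0x13 << 9 → word 0xa600
kind:3 = 3 → 0x3 << 6 → word 0xa6c0
len:6 = 29 → 0x1d << 0 → word 0xa6dd
word = 0xa6dd → big-endian bytes:
  [0]=0xa6  [1]=0xdd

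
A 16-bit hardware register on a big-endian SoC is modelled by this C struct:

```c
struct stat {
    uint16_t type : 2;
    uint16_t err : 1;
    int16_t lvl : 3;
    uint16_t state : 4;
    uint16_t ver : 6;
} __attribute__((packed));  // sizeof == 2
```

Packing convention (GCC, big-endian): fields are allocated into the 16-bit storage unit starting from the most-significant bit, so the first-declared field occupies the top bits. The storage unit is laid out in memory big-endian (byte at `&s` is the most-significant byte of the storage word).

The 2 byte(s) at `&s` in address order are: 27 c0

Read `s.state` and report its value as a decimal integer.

15

[0]=0x27 [1]=0xc0 (big-endian) → word 0x27c0
type [14+:2] = (word>>14) & 0x3 = 0
err [13+:1] = (word>>13) & 0x1 = 1
lvl [10+:3] = (word>>10) & 0x7 = 1
state [6+:4] = (word>>6) & 0xf = 15  ←
ver [0+:6] = (word>>0) & 0x3f = 0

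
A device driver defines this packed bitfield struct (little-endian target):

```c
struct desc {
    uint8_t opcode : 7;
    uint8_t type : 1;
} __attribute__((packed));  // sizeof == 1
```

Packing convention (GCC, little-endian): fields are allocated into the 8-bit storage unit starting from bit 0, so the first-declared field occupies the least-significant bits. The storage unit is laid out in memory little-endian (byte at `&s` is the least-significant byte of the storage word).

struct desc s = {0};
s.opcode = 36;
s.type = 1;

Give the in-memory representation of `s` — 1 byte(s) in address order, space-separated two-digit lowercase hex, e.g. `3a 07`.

[0+:7] opcode=36 & 0x7f = 0x24; word=0x24
[7+:1] type=1 & 0x1 = 0x1; word=0xa4
word = 0xa4 → little-endian bytes:
  [0]=0xa4

a4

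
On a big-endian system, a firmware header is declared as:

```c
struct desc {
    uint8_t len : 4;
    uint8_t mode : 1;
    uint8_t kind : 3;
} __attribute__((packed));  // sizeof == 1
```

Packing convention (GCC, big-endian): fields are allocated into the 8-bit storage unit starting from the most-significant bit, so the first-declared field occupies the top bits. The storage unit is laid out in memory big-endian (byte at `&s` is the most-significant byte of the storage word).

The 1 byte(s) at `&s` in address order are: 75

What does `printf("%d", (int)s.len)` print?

[0]=0x75 (big-endian) → word 0x75
len [4+:4] = (word>>4) & 0xf = 7  ←
mode [3+:1] = (word>>3) & 0x1 = 0
kind [0+:3] = (word>>0) & 0x7 = 5

7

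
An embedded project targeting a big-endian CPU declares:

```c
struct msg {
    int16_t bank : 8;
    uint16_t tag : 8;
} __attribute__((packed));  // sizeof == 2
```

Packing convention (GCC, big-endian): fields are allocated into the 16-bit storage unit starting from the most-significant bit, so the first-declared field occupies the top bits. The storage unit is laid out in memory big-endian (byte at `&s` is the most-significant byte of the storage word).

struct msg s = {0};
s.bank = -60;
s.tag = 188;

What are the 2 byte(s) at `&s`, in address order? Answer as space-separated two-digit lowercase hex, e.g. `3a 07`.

[8+:8] bank=-60 & 0xff = 0xc4; word=0xc400
[0+:8] tag=188 & 0xff = 0xbc; word=0xc4bc
word = 0xc4bc → big-endian bytes:
  [0]=0xc4  [1]=0xbc

c4 bc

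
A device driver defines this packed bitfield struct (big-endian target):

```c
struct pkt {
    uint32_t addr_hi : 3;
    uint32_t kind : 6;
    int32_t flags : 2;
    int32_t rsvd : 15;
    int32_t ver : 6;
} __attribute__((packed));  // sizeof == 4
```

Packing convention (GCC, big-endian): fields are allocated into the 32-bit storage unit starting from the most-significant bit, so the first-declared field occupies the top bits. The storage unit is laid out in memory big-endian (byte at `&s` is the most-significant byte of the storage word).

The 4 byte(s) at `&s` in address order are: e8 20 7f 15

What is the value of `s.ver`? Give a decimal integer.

21

[0]=0xe8 [1]=0x20 [2]=0x7f [3]=0x15 (big-endian) → word 0xe8207f15
addr_hi [29+:3] = (word>>29) & 0x7 = 7
kind [23+:6] = (word>>23) & 0x3f = 16
flags [21+:2] = (word>>21) & 0x3 = 1
rsvd [6+:15] = (word>>6) & 0x7fff = 508
ver [0+:6] = (word>>0) & 0x3f = 21  ←
ver signed 6b, MSB=0: value = 21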